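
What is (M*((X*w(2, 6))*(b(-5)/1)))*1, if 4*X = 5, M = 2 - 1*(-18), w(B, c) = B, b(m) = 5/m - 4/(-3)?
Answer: 50/3 ≈ 16.667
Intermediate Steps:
b(m) = 4/3 + 5/m (b(m) = 5/m - 4*(-⅓) = 5/m + 4/3 = 4/3 + 5/m)
M = 20 (M = 2 + 18 = 20)
X = 5/4 (X = (¼)*5 = 5/4 ≈ 1.2500)
(M*((X*w(2, 6))*(b(-5)/1)))*1 = (20*(((5/4)*2)*((4/3 + 5/(-5))/1)))*1 = (20*(5*((4/3 + 5*(-⅕))*1)/2))*1 = (20*(5*((4/3 - 1)*1)/2))*1 = (20*(5*((⅓)*1)/2))*1 = (20*((5/2)*(⅓)))*1 = (20*(⅚))*1 = (50/3)*1 = 50/3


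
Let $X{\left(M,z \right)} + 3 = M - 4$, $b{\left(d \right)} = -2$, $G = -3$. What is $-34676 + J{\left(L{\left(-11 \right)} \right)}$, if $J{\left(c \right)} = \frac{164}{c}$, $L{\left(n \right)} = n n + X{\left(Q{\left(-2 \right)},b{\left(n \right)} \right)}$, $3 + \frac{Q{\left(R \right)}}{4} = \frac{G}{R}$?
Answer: $- \frac{936211}{27} \approx -34675.0$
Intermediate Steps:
$Q{\left(R \right)} = -12 - \frac{12}{R}$ ($Q{\left(R \right)} = -12 + 4 \left(- \frac{3}{R}\right) = -12 - \frac{12}{R}$)
$X{\left(M,z \right)} = -7 + M$ ($X{\left(M,z \right)} = -3 + \left(M - 4\right) = -3 + \left(-4 + M\right) = -7 + M$)
$L{\left(n \right)} = -13 + n^{2}$ ($L{\left(n \right)} = n n - \left(19 - 6\right) = n^{2} - 13 = -13 + n^{2}$)
$-34676 + J{\left(L{\left(-11 \right)} \right)} = -34676 + \frac{164}{-13 + \left(-11\right)^{2}} = -34676 + \frac{164}{-13 + 121} = -34676 + \frac{164}{108} = -34676 + 164 \cdot \frac{1}{108} = -34676 + \frac{41}{27} = - \frac{936211}{27}$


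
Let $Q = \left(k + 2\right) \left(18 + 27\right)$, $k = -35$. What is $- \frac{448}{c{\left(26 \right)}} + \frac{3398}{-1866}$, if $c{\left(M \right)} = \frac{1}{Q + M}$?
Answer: $\frac{609836957}{933} \approx 6.5363 \cdot 10^{5}$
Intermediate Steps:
$Q = -1485$ ($Q = \left(-35 + 2\right) \left(18 + 27\right) = \left(-33\right) 45 = -1485$)
$c{\left(M \right)} = \frac{1}{-1485 + M}$
$- \frac{448}{c{\left(26 \right)}} + \frac{3398}{-1866} = - \frac{448}{\frac{1}{-1485 + 26}} + \frac{3398}{-1866} = - \frac{448}{\frac{1}{-1459}} + 3398 \left(- \frac{1}{1866}\right) = - \frac{448}{- \frac{1}{1459}} - \frac{1699}{933} = \left(-448\right) \left(-1459\right) - \frac{1699}{933} = 653632 - \frac{1699}{933} = \frac{609836957}{933}$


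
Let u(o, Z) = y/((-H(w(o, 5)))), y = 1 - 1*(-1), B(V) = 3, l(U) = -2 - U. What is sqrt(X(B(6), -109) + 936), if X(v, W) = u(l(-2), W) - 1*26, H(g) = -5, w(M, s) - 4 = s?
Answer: 2*sqrt(5690)/5 ≈ 30.173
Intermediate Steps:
w(M, s) = 4 + s
y = 2 (y = 1 + 1 = 2)
u(o, Z) = 2/5 (u(o, Z) = 2/((-1*(-5))) = 2/5)
X(v, W) = -128/5 (X(v, W) = 2/5 - 1*26 = 2/5 - 26 = -128/5)
sqrt(X(B(6), -109) + 936) = sqrt(-128/5 + 936) = sqrt(4552/5) = 2*sqrt(5690)/5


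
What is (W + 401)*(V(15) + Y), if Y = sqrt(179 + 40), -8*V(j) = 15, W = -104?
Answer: -4455/8 + 297*sqrt(219) ≈ 3838.3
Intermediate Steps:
V(j) = -15/8 (V(j) = -1/8*15 = -15/8)
Y = sqrt(219) ≈ 14.799
(W + 401)*(V(15) + Y) = (-104 + 401)*(-15/8 + sqrt(219)) = 297*(-15/8 + sqrt(219)) = -4455/8 + 297*sqrt(219)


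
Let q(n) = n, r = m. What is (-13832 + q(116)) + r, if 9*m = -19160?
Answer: -142604/9 ≈ -15845.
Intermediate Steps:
m = -19160/9 (m = (⅑)*(-19160) = -19160/9 ≈ -2128.9)
r = -19160/9 ≈ -2128.9
(-13832 + q(116)) + r = (-13832 + 116) - 19160/9 = -13716 - 19160/9 = -142604/9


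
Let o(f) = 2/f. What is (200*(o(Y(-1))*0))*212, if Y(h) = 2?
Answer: 0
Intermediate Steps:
(200*(o(Y(-1))*0))*212 = (200*((2/2)*0))*212 = (200*((2*(1/2))*0))*212 = (200*(1*0))*212 = (200*0)*212 = 0*212 = 0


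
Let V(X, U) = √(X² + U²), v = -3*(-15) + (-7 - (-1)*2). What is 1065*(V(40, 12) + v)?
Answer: 42600 + 4260*√109 ≈ 87076.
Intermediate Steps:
v = 40 (v = 45 + (-7 - 1*(-2)) = 45 + (-7 + 2) = 45 - 5 = 40)
V(X, U) = √(U² + X²)
1065*(V(40, 12) + v) = 1065*(√(12² + 40²) + 40) = 1065*(√(144 + 1600) + 40) = 1065*(√1744 + 40) = 1065*(4*√109 + 40) = 1065*(40 + 4*√109) = 42600 + 4260*√109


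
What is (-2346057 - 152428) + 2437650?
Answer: -60835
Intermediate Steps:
(-2346057 - 152428) + 2437650 = -2498485 + 2437650 = -60835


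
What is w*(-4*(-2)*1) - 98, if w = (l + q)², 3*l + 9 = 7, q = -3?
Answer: 86/9 ≈ 9.5556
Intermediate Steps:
l = -⅔ (l = -3 + (⅓)*7 = -3 + 7/3 = -⅔ ≈ -0.66667)
w = 121/9 (w = (-⅔ - 3)² = (-11/3)² = 121/9 ≈ 13.444)
w*(-4*(-2)*1) - 98 = 121*(-4*(-2)*1)/9 - 98 = 121*(8*1)/9 - 98 = (121/9)*8 - 98 = 968/9 - 98 = 86/9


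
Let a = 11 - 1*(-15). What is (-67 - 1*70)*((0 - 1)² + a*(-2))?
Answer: 6987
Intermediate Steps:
a = 26 (a = 11 + 15 = 26)
(-67 - 1*70)*((0 - 1)² + a*(-2)) = (-67 - 1*70)*((0 - 1)² + 26*(-2)) = (-67 - 70)*((-1)² - 52) = -137*(1 - 52) = -137*(-51) = 6987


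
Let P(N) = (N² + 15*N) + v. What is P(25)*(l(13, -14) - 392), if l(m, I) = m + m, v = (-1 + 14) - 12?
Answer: -366366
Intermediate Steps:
v = 1 (v = 13 - 12 = 1)
l(m, I) = 2*m
P(N) = 1 + N² + 15*N (P(N) = (N² + 15*N) + 1 = 1 + N² + 15*N)
P(25)*(l(13, -14) - 392) = (1 + 25² + 15*25)*(2*13 - 392) = (1 + 625 + 375)*(26 - 392) = 1001*(-366) = -366366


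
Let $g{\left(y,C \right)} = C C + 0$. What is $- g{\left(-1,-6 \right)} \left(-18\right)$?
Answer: $648$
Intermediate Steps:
$g{\left(y,C \right)} = C^{2}$ ($g{\left(y,C \right)} = C^{2} + 0 = C^{2}$)
$- g{\left(-1,-6 \right)} \left(-18\right) = - \left(-6\right)^{2} \left(-18\right) = \left(-1\right) 36 \left(-18\right) = \left(-36\right) \left(-18\right) = 648$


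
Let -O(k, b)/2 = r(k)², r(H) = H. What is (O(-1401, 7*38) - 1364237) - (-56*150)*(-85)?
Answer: -6003839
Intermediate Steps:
O(k, b) = -2*k²
(O(-1401, 7*38) - 1364237) - (-56*150)*(-85) = (-2*(-1401)² - 1364237) - (-56*150)*(-85) = (-2*1962801 - 1364237) - (-8400)*(-85) = (-3925602 - 1364237) - 1*714000 = -5289839 - 714000 = -6003839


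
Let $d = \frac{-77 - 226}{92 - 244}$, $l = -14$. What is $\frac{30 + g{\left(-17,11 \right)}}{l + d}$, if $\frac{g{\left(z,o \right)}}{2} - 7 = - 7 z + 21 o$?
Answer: $- \frac{113088}{1825} \approx -61.966$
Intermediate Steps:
$g{\left(z,o \right)} = 14 - 14 z + 42 o$ ($g{\left(z,o \right)} = 14 + 2 \left(- 7 z + 21 o\right) = 14 + \left(- 14 z + 42 o\right) = 14 - 14 z + 42 o$)
$d = \frac{303}{152}$ ($d = - \frac{303}{-152} = \left(-303\right) \left(- \frac{1}{152}\right) = \frac{303}{152} \approx 1.9934$)
$\frac{30 + g{\left(-17,11 \right)}}{l + d} = \frac{30 + \left(14 - -238 + 42 \cdot 11\right)}{-14 + \frac{303}{152}} = \frac{30 + \left(14 + 238 + 462\right)}{- \frac{1825}{152}} = \left(30 + 714\right) \left(- \frac{152}{1825}\right) = 744 \left(- \frac{152}{1825}\right) = - \frac{113088}{1825}$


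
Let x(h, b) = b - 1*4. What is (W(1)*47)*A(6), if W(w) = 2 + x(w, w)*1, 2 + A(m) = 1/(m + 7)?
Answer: 1175/13 ≈ 90.385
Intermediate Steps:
x(h, b) = -4 + b (x(h, b) = b - 4 = -4 + b)
A(m) = -2 + 1/(7 + m) (A(m) = -2 + 1/(m + 7) = -2 + 1/(7 + m))
W(w) = -2 + w (W(w) = 2 + (-4 + w)*1 = 2 + (-4 + w) = -2 + w)
(W(1)*47)*A(6) = ((-2 + 1)*47)*((-13 - 2*6)/(7 + 6)) = (-1*47)*((-13 - 12)/13) = -47*(-25)/13 = -47*(-25/13) = 1175/13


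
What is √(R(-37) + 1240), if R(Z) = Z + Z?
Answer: √1166 ≈ 34.147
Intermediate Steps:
R(Z) = 2*Z
√(R(-37) + 1240) = √(2*(-37) + 1240) = √(-74 + 1240) = √1166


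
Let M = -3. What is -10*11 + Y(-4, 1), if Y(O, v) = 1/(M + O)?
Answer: -771/7 ≈ -110.14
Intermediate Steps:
Y(O, v) = 1/(-3 + O)
-10*11 + Y(-4, 1) = -10*11 + 1/(-3 - 4) = -110 + 1/(-7) = -110 - ⅐ = -771/7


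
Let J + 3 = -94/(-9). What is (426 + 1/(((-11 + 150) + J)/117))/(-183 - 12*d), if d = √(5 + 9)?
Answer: -11437927/4609046 + 375014*√14/2304523 ≈ -1.8727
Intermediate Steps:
J = 67/9 (J = -3 - 94/(-9) = -3 - 94*(-⅑) = -3 + 94/9 = 67/9 ≈ 7.4444)
d = √14 ≈ 3.7417
(426 + 1/(((-11 + 150) + J)/117))/(-183 - 12*d) = (426 + 1/(((-11 + 150) + 67/9)/117))/(-183 - 12*√14) = (426 + 1/((139 + 67/9)*(1/117)))/(-183 - 12*√14) = (426 + 1/((1318/9)*(1/117)))/(-183 - 12*√14) = (426 + 1/(1318/1053))/(-183 - 12*√14) = (426 + 1053/1318)/(-183 - 12*√14) = 562521/(1318*(-183 - 12*√14))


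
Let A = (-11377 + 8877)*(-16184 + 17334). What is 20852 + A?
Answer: -2854148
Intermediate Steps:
A = -2875000 (A = -2500*1150 = -2875000)
20852 + A = 20852 - 2875000 = -2854148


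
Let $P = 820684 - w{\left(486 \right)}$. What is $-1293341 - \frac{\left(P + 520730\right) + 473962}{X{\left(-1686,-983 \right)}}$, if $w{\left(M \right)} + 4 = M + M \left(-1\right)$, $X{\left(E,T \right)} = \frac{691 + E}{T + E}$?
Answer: $- \frac{1226424703}{199} \approx -6.1629 \cdot 10^{6}$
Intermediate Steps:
$X{\left(E,T \right)} = \frac{691 + E}{E + T}$
$w{\left(M \right)} = -4$ ($w{\left(M \right)} = -4 + \left(M + M \left(-1\right)\right) = -4 + \left(M - M\right) = -4 + 0 = -4$)
$P = 820688$ ($P = 820684 - -4 = 820684 + 4 = 820688$)
$-1293341 - \frac{\left(P + 520730\right) + 473962}{X{\left(-1686,-983 \right)}} = -1293341 - \frac{\left(820688 + 520730\right) + 473962}{\frac{1}{-1686 - 983} \left(691 - 1686\right)} = -1293341 - \frac{1341418 + 473962}{\frac{1}{-2669} \left(-995\right)} = -1293341 - \frac{1815380}{\left(- \frac{1}{2669}\right) \left(-995\right)} = -1293341 - \frac{1815380}{\frac{995}{2669}} = -1293341 - 1815380 \cdot \frac{2669}{995} = -1293341 - \frac{969049844}{199} = - \frac{1226424703}{199}$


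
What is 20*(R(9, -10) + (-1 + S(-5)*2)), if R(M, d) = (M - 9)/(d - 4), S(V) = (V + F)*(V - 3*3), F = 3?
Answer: 1100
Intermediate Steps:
S(V) = (-9 + V)*(3 + V) (S(V) = (V + 3)*(V - 3*3) = (3 + V)*(V - 9) = (3 + V)*(-9 + V) = (-9 + V)*(3 + V))
R(M, d) = (-9 + M)/(-4 + d)
20*(R(9, -10) + (-1 + S(-5)*2)) = 20*((-9 + 9)/(-4 - 10) + (-1 + (-27 + (-5)**2 - 6*(-5))*2)) = 20*(0/(-14) + (-1 + (-27 + 25 + 30)*2)) = 20*(-1/14*0 + (-1 + 28*2)) = 20*(0 + (-1 + 56)) = 20*(0 + 55) = 20*55 = 1100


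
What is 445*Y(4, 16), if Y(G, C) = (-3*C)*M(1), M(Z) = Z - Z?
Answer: 0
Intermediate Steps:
M(Z) = 0
Y(G, C) = 0 (Y(G, C) = -3*C*0 = 0)
445*Y(4, 16) = 445*0 = 0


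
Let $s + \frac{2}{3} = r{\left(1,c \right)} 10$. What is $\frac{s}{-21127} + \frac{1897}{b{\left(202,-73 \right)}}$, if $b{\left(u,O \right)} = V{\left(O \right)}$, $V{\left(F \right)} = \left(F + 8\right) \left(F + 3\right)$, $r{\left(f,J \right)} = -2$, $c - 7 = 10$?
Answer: $\frac{17216551}{41197650} \approx 0.4179$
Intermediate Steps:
$c = 17$ ($c = 7 + 10 = 17$)
$V{\left(F \right)} = \left(3 + F\right) \left(8 + F\right)$ ($V{\left(F \right)} = \left(8 + F\right) \left(3 + F\right) = \left(3 + F\right) \left(8 + F\right)$)
$b{\left(u,O \right)} = 24 + O^{2} + 11 O$
$s = - \frac{62}{3}$ ($s = - \frac{2}{3} - 20 = - \frac{62}{3} \approx -20.667$)
$\frac{s}{-21127} + \frac{1897}{b{\left(202,-73 \right)}} = - \frac{62}{3 \left(-21127\right)} + \frac{1897}{24 + \left(-73\right)^{2} + 11 \left(-73\right)} = \left(- \frac{62}{3}\right) \left(- \frac{1}{21127}\right) + \frac{1897}{24 + 5329 - 803} = \frac{62}{63381} + \frac{1897}{4550} = \frac{62}{63381} + 1897 \cdot \frac{1}{4550} = \frac{62}{63381} + \frac{271}{650} = \frac{17216551}{41197650}$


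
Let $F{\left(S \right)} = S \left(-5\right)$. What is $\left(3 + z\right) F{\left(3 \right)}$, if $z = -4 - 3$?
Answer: $60$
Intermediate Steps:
$z = -7$ ($z = -4 - 3 = -7$)
$F{\left(S \right)} = - 5 S$
$\left(3 + z\right) F{\left(3 \right)} = \left(3 - 7\right) \left(\left(-5\right) 3\right) = \left(-4\right) \left(-15\right) = 60$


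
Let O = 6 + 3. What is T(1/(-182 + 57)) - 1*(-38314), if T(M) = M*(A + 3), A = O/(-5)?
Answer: 23946244/625 ≈ 38314.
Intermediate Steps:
O = 9
A = -9/5 (A = 9/(-5) = 9*(-⅕) = -9/5 ≈ -1.8000)
T(M) = 6*M/5 (T(M) = M*(-9/5 + 3) = M*(6/5) = 6*M/5)
T(1/(-182 + 57)) - 1*(-38314) = 6/(5*(-182 + 57)) - 1*(-38314) = (6/5)/(-125) + 38314 = (6/5)*(-1/125) + 38314 = -6/625 + 38314 = 23946244/625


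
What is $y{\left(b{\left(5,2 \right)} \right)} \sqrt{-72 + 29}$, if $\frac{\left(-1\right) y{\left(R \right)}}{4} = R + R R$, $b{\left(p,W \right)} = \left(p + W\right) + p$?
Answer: $- 624 i \sqrt{43} \approx - 4091.8 i$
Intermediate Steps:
$b{\left(p,W \right)} = W + 2 p$ ($b{\left(p,W \right)} = \left(W + p\right) + p = W + 2 p$)
$y{\left(R \right)} = - 4 R - 4 R^{2}$ ($y{\left(R \right)} = - 4 \left(R + R R\right) = - 4 \left(R + R^{2}\right) = - 4 R - 4 R^{2}$)
$y{\left(b{\left(5,2 \right)} \right)} \sqrt{-72 + 29} = - 4 \left(2 + 2 \cdot 5\right) \left(1 + \left(2 + 2 \cdot 5\right)\right) \sqrt{-72 + 29} = - 4 \left(2 + 10\right) \left(1 + \left(2 + 10\right)\right) \sqrt{-43} = \left(-4\right) 12 \left(1 + 12\right) i \sqrt{43} = \left(-4\right) 12 \cdot 13 i \sqrt{43} = - 624 i \sqrt{43}$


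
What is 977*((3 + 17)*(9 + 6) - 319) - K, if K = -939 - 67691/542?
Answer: -9484517/542 ≈ -17499.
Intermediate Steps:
K = -576629/542 (K = -939 - 67691/542 = -576629/542 ≈ -1063.9)
977*((3 + 17)*(9 + 6) - 319) - K = 977*((3 + 17)*(9 + 6) - 319) - 1*(-576629/542) = 977*(20*15 - 319) + 576629/542 = 977*(300 - 319) + 576629/542 = 977*(-19) + 576629/542 = -18563 + 576629/542 = -9484517/542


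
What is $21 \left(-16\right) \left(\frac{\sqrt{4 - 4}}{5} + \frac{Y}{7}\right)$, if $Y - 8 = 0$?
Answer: $-384$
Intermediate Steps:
$Y = 8$ ($Y = 8 + 0 = 8$)
$21 \left(-16\right) \left(\frac{\sqrt{4 - 4}}{5} + \frac{Y}{7}\right) = 21 \left(-16\right) \left(\frac{\sqrt{4 - 4}}{5} + \frac{8}{7}\right) = - 336 \left(\sqrt{0} \cdot \frac{1}{5} + 8 \cdot \frac{1}{7}\right) = - 336 \left(0 \cdot \frac{1}{5} + \frac{8}{7}\right) = - 336 \left(0 + \frac{8}{7}\right) = \left(-336\right) \frac{8}{7} = -384$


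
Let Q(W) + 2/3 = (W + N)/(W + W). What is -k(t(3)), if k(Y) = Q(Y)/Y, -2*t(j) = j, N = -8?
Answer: 5/3 ≈ 1.6667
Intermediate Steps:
t(j) = -j/2
Q(W) = -⅔ + (-8 + W)/(2*W) (Q(W) = -⅔ + (W - 8)/(W + W) = -⅔ + (-8 + W)/((2*W)) = -⅔ + (-8 + W)*(1/(2*W)) = -⅔ + (-8 + W)/(2*W))
k(Y) = (-24 - Y)/(6*Y²) (k(Y) = ((-24 - Y)/(6*Y))/Y = (-24 - Y)/(6*Y²))
-k(t(3)) = -(-24 - (-1)*3/2)/(6*(-½*3)²) = -(-24 - 1*(-3/2))/(6*(-3/2)²) = -4*(-24 + 3/2)/(6*9) = -4*(-45)/(6*9*2) = -1*(-5/3) = 5/3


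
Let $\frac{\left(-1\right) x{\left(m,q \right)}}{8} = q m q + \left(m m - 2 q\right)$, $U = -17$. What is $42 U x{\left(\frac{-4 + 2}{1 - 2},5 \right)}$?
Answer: $251328$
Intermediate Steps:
$x{\left(m,q \right)} = - 8 m^{2} + 16 q - 8 m q^{2}$ ($x{\left(m,q \right)} = - 8 \left(q m q + \left(m m - 2 q\right)\right) = - 8 \left(m q q + \left(m^{2} - 2 q\right)\right) = - 8 \left(m q^{2} + \left(m^{2} - 2 q\right)\right) = - 8 \left(m^{2} - 2 q + m q^{2}\right) = - 8 m^{2} + 16 q - 8 m q^{2}$)
$42 U x{\left(\frac{-4 + 2}{1 - 2},5 \right)} = 42 \left(-17\right) \left(- 8 \left(\frac{-4 + 2}{1 - 2}\right)^{2} + 16 \cdot 5 - 8 \frac{-4 + 2}{1 - 2} \cdot 5^{2}\right) = - 714 \left(- 8 \left(- \frac{2}{-1}\right)^{2} + 80 - 8 \left(- \frac{2}{-1}\right) 25\right) = - 714 \left(- 8 \left(\left(-2\right) \left(-1\right)\right)^{2} + 80 - 8 \left(\left(-2\right) \left(-1\right)\right) 25\right) = - 714 \left(- 8 \cdot 2^{2} + 80 - 16 \cdot 25\right) = - 714 \left(\left(-8\right) 4 + 80 - 400\right) = - 714 \left(-32 + 80 - 400\right) = \left(-714\right) \left(-352\right) = 251328$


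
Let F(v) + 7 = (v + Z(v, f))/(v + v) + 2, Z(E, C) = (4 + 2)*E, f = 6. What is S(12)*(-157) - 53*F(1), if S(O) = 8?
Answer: -2353/2 ≈ -1176.5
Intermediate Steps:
Z(E, C) = 6*E
F(v) = -3/2 (F(v) = -7 + ((v + 6*v)/(v + v) + 2) = -7 + ((7*v)/((2*v)) + 2) = -7 + ((7*v)*(1/(2*v)) + 2) = -7 + (7/2 + 2) = -7 + 11/2 = -3/2)
S(12)*(-157) - 53*F(1) = 8*(-157) - 53*(-3/2) = -1256 + 159/2 = -2353/2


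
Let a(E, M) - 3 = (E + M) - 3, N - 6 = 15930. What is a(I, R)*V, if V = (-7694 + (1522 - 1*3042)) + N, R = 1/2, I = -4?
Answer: -23527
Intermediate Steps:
N = 15936 (N = 6 + 15930 = 15936)
R = ½ ≈ 0.50000
a(E, M) = E + M (a(E, M) = 3 + ((E + M) - 3) = 3 + (-3 + E + M) = E + M)
V = 6722 (V = (-7694 + (1522 - 1*3042)) + 15936 = (-7694 + (1522 - 3042)) + 15936 = (-7694 - 1520) + 15936 = -9214 + 15936 = 6722)
a(I, R)*V = (-4 + ½)*6722 = -7/2*6722 = -23527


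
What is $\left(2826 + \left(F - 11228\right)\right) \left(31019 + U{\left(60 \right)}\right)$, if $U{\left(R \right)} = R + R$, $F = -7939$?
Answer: $-508842399$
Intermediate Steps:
$U{\left(R \right)} = 2 R$
$\left(2826 + \left(F - 11228\right)\right) \left(31019 + U{\left(60 \right)}\right) = \left(2826 - 19167\right) \left(31019 + 2 \cdot 60\right) = \left(2826 - 19167\right) \left(31019 + 120\right) = \left(2826 - 19167\right) 31139 = \left(-16341\right) 31139 = -508842399$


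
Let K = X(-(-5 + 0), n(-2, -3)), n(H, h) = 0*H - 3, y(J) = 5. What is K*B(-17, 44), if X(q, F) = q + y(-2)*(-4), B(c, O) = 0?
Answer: 0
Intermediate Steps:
n(H, h) = -3 (n(H, h) = 0 - 3 = -3)
X(q, F) = -20 + q (X(q, F) = q + 5*(-4) = q - 20 = -20 + q)
K = -15 (K = -20 - (-5 + 0) = -20 - 1*(-5) = -20 + 5 = -15)
K*B(-17, 44) = -15*0 = 0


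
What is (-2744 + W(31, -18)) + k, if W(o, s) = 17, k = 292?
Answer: -2435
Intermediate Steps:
(-2744 + W(31, -18)) + k = (-2744 + 17) + 292 = -2727 + 292 = -2435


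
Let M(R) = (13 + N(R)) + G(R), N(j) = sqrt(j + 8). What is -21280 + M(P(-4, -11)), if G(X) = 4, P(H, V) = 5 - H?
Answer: -21263 + sqrt(17) ≈ -21259.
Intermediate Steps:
N(j) = sqrt(8 + j)
M(R) = 17 + sqrt(8 + R) (M(R) = (13 + sqrt(8 + R)) + 4 = 17 + sqrt(8 + R))
-21280 + M(P(-4, -11)) = -21280 + (17 + sqrt(8 + (5 - 1*(-4)))) = -21280 + (17 + sqrt(8 + (5 + 4))) = -21280 + (17 + sqrt(8 + 9)) = -21280 + (17 + sqrt(17)) = -21263 + sqrt(17)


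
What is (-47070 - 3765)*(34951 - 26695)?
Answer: -419693760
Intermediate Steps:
(-47070 - 3765)*(34951 - 26695) = -50835*8256 = -419693760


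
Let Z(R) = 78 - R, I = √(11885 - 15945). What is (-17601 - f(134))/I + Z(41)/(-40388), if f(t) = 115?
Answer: -37/40388 + 8858*I*√1015/1015 ≈ -0.00091611 + 278.04*I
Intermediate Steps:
I = 2*I*√1015 (I = √(-4060) = 2*I*√1015 ≈ 63.718*I)
(-17601 - f(134))/I + Z(41)/(-40388) = (-17601 - 1*115)/((2*I*√1015)) + (78 - 1*41)/(-40388) = (-17601 - 115)*(-I*√1015/2030) + (78 - 41)*(-1/40388) = -(-8858)*I*√1015/1015 + 37*(-1/40388) = 8858*I*√1015/1015 - 37/40388 = -37/40388 + 8858*I*√1015/1015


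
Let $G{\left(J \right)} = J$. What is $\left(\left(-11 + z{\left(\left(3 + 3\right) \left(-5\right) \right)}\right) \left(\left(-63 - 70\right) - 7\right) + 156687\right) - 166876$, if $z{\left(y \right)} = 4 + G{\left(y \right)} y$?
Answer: $-135209$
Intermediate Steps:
$z{\left(y \right)} = 4 + y^{2}$ ($z{\left(y \right)} = 4 + y y = 4 + y^{2}$)
$\left(\left(-11 + z{\left(\left(3 + 3\right) \left(-5\right) \right)}\right) \left(\left(-63 - 70\right) - 7\right) + 156687\right) - 166876 = \left(\left(-11 + \left(4 + \left(\left(3 + 3\right) \left(-5\right)\right)^{2}\right)\right) \left(\left(-63 - 70\right) - 7\right) + 156687\right) - 166876 = \left(\left(-11 + \left(4 + \left(6 \left(-5\right)\right)^{2}\right)\right) \left(-133 - 7\right) + 156687\right) - 166876 = \left(\left(-11 + \left(4 + \left(-30\right)^{2}\right)\right) \left(-140\right) + 156687\right) - 166876 = \left(\left(-11 + \left(4 + 900\right)\right) \left(-140\right) + 156687\right) - 166876 = \left(\left(-11 + 904\right) \left(-140\right) + 156687\right) - 166876 = \left(893 \left(-140\right) + 156687\right) - 166876 = \left(-125020 + 156687\right) - 166876 = 31667 - 166876 = -135209$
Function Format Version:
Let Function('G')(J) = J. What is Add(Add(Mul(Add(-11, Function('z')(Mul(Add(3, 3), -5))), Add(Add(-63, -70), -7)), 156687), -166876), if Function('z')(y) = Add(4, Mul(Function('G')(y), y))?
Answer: -135209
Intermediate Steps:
Function('z')(y) = Add(4, Pow(y, 2)) (Function('z')(y) = Add(4, Mul(y, y)) = Add(4, Pow(y, 2)))
Add(Add(Mul(Add(-11, Function('z')(Mul(Add(3, 3), -5))), Add(Add(-63, -70), -7)), 156687), -166876) = Add(Add(Mul(Add(-11, Add(4, Pow(Mul(Add(3, 3), -5), 2))), Add(Add(-63, -70), -7)), 156687), -166876) = Add(Add(Mul(Add(-11, Add(4, Pow(Mul(6, -5), 2))), Add(-133, -7)), 156687), -166876) = Add(Add(Mul(Add(-11, Add(4, Pow(-30, 2))), -140), 156687), -166876) = Add(Add(Mul(Add(-11, Add(4, 900)), -140), 156687), -166876) = Add(Add(Mul(Add(-11, 904), -140), 156687), -166876) = Add(Add(Mul(893, -140), 156687), -166876) = Add(Add(-125020, 156687), -166876) = Add(31667, -166876) = -135209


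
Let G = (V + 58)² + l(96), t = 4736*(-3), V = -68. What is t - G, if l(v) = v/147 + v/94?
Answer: -32955180/2303 ≈ -14310.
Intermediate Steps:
t = -14208
l(v) = 241*v/13818 (l(v) = v*(1/147) + v*(1/94) = v/147 + v/94 = 241*v/13818)
G = 234156/2303 (G = (-68 + 58)² + (241/13818)*96 = (-10)² + 3856/2303 = 100 + 3856/2303 = 234156/2303 ≈ 101.67)
t - G = -14208 - 1*234156/2303 = -14208 - 234156/2303 = -32955180/2303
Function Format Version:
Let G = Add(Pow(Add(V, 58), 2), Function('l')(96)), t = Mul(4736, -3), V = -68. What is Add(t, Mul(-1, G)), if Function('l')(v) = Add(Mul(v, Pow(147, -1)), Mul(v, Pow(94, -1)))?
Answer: Rational(-32955180, 2303) ≈ -14310.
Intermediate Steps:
t = -14208
Function('l')(v) = Mul(Rational(241, 13818), v) (Function('l')(v) = Add(Mul(v, Rational(1, 147)), Mul(v, Rational(1, 94))) = Add(Mul(Rational(1, 147), v), Mul(Rational(1, 94), v)) = Mul(Rational(241, 13818), v))
G = Rational(234156, 2303) (G = Add(Pow(Add(-68, 58), 2), Mul(Rational(241, 13818), 96)) = Add(Pow(-10, 2), Rational(3856, 2303)) = Add(100, Rational(3856, 2303)) = Rational(234156, 2303) ≈ 101.67)
Add(t, Mul(-1, G)) = Add(-14208, Mul(-1, Rational(234156, 2303))) = Add(-14208, Rational(-234156, 2303)) = Rational(-32955180, 2303)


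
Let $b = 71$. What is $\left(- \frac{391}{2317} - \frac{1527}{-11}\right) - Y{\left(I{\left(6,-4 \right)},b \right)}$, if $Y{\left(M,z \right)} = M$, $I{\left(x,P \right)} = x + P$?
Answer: $\frac{3482784}{25487} \approx 136.65$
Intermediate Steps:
$I{\left(x,P \right)} = P + x$
$\left(- \frac{391}{2317} - \frac{1527}{-11}\right) - Y{\left(I{\left(6,-4 \right)},b \right)} = \left(- \frac{391}{2317} - \frac{1527}{-11}\right) - \left(-4 + 6\right) = \left(\left(-391\right) \frac{1}{2317} - - \frac{1527}{11}\right) - 2 = \left(- \frac{391}{2317} + \frac{1527}{11}\right) - 2 = \frac{3533758}{25487} - 2 = \frac{3482784}{25487}$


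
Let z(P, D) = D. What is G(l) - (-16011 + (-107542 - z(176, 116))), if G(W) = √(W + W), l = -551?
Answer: 123669 + I*√1102 ≈ 1.2367e+5 + 33.196*I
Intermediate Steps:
G(W) = √2*√W (G(W) = √(2*W) = √2*√W)
G(l) - (-16011 + (-107542 - z(176, 116))) = √2*√(-551) - (-16011 + (-107542 - 1*116)) = √2*(I*√551) - (-16011 + (-107542 - 116)) = I*√1102 - (-16011 - 107658) = I*√1102 - 1*(-123669) = I*√1102 + 123669 = 123669 + I*√1102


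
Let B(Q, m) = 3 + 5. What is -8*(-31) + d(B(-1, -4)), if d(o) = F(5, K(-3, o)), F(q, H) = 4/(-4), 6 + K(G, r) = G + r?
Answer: 247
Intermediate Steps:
B(Q, m) = 8
K(G, r) = -6 + G + r (K(G, r) = -6 + (G + r) = -6 + G + r)
F(q, H) = -1 (F(q, H) = 4*(-¼) = -1)
d(o) = -1
-8*(-31) + d(B(-1, -4)) = -8*(-31) - 1 = 248 - 1 = 247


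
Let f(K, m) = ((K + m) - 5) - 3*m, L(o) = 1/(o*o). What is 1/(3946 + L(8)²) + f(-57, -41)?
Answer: 323260436/16162817 ≈ 20.000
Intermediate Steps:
L(o) = o⁻²
f(K, m) = -5 + K - 2*m (f(K, m) = (-5 + K + m) - 3*m = -5 + K - 2*m)
1/(3946 + L(8)²) + f(-57, -41) = 1/(3946 + (8⁻²)²) + (-5 - 57 - 2*(-41)) = 1/(3946 + (1/64)²) + (-5 - 57 + 82) = 1/(3946 + 1/4096) + 20 = 1/(16162817/4096) + 20 = 4096/16162817 + 20 = 323260436/16162817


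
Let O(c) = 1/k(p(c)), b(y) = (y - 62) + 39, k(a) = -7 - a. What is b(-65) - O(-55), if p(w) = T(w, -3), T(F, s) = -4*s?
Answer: -1671/19 ≈ -87.947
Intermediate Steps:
p(w) = 12 (p(w) = -4*(-3) = 12)
b(y) = -23 + y (b(y) = (-62 + y) + 39 = -23 + y)
O(c) = -1/19 (O(c) = 1/(-7 - 1*12) = 1/(-7 - 12) = 1/(-19) = -1/19)
b(-65) - O(-55) = (-23 - 65) - 1*(-1/19) = -88 + 1/19 = -1671/19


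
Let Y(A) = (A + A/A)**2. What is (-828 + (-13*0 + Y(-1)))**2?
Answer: 685584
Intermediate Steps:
Y(A) = (1 + A)**2 (Y(A) = (A + 1)**2 = (1 + A)**2)
(-828 + (-13*0 + Y(-1)))**2 = (-828 + (-13*0 + (1 - 1)**2))**2 = (-828 + (0 + 0**2))**2 = (-828 + (0 + 0))**2 = (-828 + 0)**2 = (-828)**2 = 685584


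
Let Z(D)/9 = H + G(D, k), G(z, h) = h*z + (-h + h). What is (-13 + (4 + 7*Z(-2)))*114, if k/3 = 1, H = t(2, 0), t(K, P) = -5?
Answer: -80028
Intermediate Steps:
H = -5
k = 3 (k = 3*1 = 3)
G(z, h) = h*z (G(z, h) = h*z + 0 = h*z)
Z(D) = -45 + 27*D (Z(D) = 9*(-5 + 3*D) = -45 + 27*D)
(-13 + (4 + 7*Z(-2)))*114 = (-13 + (4 + 7*(-45 + 27*(-2))))*114 = (-13 + (4 + 7*(-45 - 54)))*114 = (-13 + (4 + 7*(-99)))*114 = (-13 + (4 - 693))*114 = (-13 - 689)*114 = -702*114 = -80028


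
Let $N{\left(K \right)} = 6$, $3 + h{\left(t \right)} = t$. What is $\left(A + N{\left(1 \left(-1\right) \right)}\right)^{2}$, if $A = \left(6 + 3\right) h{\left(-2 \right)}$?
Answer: $1521$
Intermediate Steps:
$h{\left(t \right)} = -3 + t$
$A = -45$ ($A = \left(6 + 3\right) \left(-3 - 2\right) = 9 \left(-5\right) = -45$)
$\left(A + N{\left(1 \left(-1\right) \right)}\right)^{2} = \left(-45 + 6\right)^{2} = \left(-39\right)^{2} = 1521$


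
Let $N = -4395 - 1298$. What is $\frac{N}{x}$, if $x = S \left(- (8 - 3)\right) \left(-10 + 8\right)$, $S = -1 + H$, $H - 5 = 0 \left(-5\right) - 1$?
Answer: $- \frac{5693}{30} \approx -189.77$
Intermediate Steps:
$H = 4$ ($H = 5 + \left(0 \left(-5\right) - 1\right) = 5 + \left(0 - 1\right) = 5 - 1 = 4$)
$N = -5693$ ($N = -4395 - 1298 = -5693$)
$S = 3$ ($S = -1 + 4 = 3$)
$x = 30$ ($x = 3 \left(- (8 - 3)\right) \left(-10 + 8\right) = 3 \left(- (8 - 3)\right) \left(-2\right) = 3 \left(\left(-1\right) 5\right) \left(-2\right) = 3 \left(-5\right) \left(-2\right) = \left(-15\right) \left(-2\right) = 30$)
$\frac{N}{x} = - \frac{5693}{30}$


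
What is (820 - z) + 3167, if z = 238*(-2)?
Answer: 4463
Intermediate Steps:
z = -476
(820 - z) + 3167 = (820 - 1*(-476)) + 3167 = (820 + 476) + 3167 = 1296 + 3167 = 4463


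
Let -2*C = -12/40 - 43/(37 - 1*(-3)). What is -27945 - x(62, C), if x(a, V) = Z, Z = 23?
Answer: -27968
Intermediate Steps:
C = 11/16 (C = -(-12/40 - 43/(37 - 1*(-3)))/2 = -(-12*1/40 - 43/(37 + 3))/2 = -(-3/10 - 43/40)/2 = -1/2*(-11/8) = 11/16 ≈ 0.68750)
x(a, V) = 23
-27945 - x(62, C) = -27945 - 1*23 = -27945 - 23 = -27968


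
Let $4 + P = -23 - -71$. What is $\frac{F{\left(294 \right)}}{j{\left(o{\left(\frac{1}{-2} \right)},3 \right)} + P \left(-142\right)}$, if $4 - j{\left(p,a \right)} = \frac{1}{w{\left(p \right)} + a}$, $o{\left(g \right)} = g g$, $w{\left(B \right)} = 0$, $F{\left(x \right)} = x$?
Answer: $- \frac{882}{18733} \approx -0.047083$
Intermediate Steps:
$P = 44$ ($P = -4 - -48 = -4 + \left(-23 + 71\right) = -4 + 48 = 44$)
$o{\left(g \right)} = g^{2}$
$j{\left(p,a \right)} = 4 - \frac{1}{a}$ ($j{\left(p,a \right)} = 4 - \frac{1}{0 + a} = 4 - \frac{1}{a}$)
$\frac{F{\left(294 \right)}}{j{\left(o{\left(\frac{1}{-2} \right)},3 \right)} + P \left(-142\right)} = \frac{294}{\left(4 - \frac{1}{3}\right) + 44 \left(-142\right)} = \frac{294}{\left(4 - \frac{1}{3}\right) - 6248} = \frac{294}{\frac{11}{3} - 6248} = \frac{294}{- \frac{18733}{3}} = 294 \left(- \frac{3}{18733}\right) = - \frac{882}{18733}$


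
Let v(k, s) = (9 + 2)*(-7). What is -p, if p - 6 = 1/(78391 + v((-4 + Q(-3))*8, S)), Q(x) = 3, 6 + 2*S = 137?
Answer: -469885/78314 ≈ -6.0000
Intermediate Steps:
S = 131/2 (S = -3 + (½)*137 = -3 + 137/2 = 131/2 ≈ 65.500)
v(k, s) = -77 (v(k, s) = 11*(-7) = -77)
p = 469885/78314 (p = 6 + 1/(78391 - 77) = 6 + 1/78314 = 469885/78314 ≈ 6.0000)
-p = -1*469885/78314 = -469885/78314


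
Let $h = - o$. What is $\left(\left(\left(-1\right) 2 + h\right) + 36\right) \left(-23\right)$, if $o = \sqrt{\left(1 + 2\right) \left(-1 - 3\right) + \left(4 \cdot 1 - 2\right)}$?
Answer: $-782 + 23 i \sqrt{10} \approx -782.0 + 72.732 i$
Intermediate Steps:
$o = i \sqrt{10}$ ($o = \sqrt{3 \left(-4\right) + \left(4 - 2\right)} = \sqrt{-12 + 2} = \sqrt{-10} = i \sqrt{10} \approx 3.1623 i$)
$h = - i \sqrt{10} \approx - 3.1623 i$
$\left(\left(\left(-1\right) 2 + h\right) + 36\right) \left(-23\right) = \left(\left(\left(-1\right) 2 - i \sqrt{10}\right) + 36\right) \left(-23\right) = \left(\left(-2 - i \sqrt{10}\right) + 36\right) \left(-23\right) = \left(34 - i \sqrt{10}\right) \left(-23\right) = -782 + 23 i \sqrt{10}$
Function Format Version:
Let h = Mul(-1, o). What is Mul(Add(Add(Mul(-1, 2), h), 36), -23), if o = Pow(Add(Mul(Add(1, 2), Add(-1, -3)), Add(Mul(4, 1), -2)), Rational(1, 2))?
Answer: Add(-782, Mul(23, I, Pow(10, Rational(1, 2)))) ≈ Add(-782.00, Mul(72.732, I))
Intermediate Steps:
o = Mul(I, Pow(10, Rational(1, 2))) (o = Pow(Add(Mul(3, -4), Add(4, -2)), Rational(1, 2)) = Pow(Add(-12, 2), Rational(1, 2)) = Pow(-10, Rational(1, 2)) = Mul(I, Pow(10, Rational(1, 2))) ≈ Mul(3.1623, I))
h = Mul(-1, I, Pow(10, Rational(1, 2))) (h = Mul(-1, Mul(I, Pow(10, Rational(1, 2)))) = Mul(-1, I, Pow(10, Rational(1, 2))) ≈ Mul(-3.1623, I))
Mul(Add(Add(Mul(-1, 2), h), 36), -23) = Mul(Add(Add(Mul(-1, 2), Mul(-1, I, Pow(10, Rational(1, 2)))), 36), -23) = Mul(Add(Add(-2, Mul(-1, I, Pow(10, Rational(1, 2)))), 36), -23) = Mul(Add(34, Mul(-1, I, Pow(10, Rational(1, 2)))), -23) = Add(-782, Mul(23, I, Pow(10, Rational(1, 2))))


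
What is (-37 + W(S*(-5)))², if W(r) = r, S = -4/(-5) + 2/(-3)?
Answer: 12769/9 ≈ 1418.8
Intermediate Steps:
S = 2/15 (S = -4*(-⅕) + 2*(-⅓) = ⅘ - ⅔ = 2/15 ≈ 0.13333)
(-37 + W(S*(-5)))² = (-37 + (2/15)*(-5))² = (-37 - ⅔)² = (-113/3)² = 12769/9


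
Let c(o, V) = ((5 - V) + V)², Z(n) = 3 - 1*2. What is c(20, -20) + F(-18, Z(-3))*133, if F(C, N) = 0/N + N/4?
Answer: 233/4 ≈ 58.250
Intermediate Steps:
Z(n) = 1 (Z(n) = 3 - 2 = 1)
F(C, N) = N/4 (F(C, N) = 0 + N*(¼) = 0 + N/4 = N/4)
c(o, V) = 25 (c(o, V) = 5² = 25)
c(20, -20) + F(-18, Z(-3))*133 = 25 + ((¼)*1)*133 = 25 + (¼)*133 = 25 + 133/4 = 233/4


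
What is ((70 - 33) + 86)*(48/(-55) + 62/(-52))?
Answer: -363219/1430 ≈ -254.00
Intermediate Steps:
((70 - 33) + 86)*(48/(-55) + 62/(-52)) = (37 + 86)*(48*(-1/55) + 62*(-1/52)) = 123*(-48/55 - 31/26) = 123*(-2953/1430) = -363219/1430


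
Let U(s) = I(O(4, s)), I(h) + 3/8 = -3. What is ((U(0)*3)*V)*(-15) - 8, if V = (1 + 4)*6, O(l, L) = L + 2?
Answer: 18193/4 ≈ 4548.3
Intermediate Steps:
O(l, L) = 2 + L
I(h) = -27/8 (I(h) = -3/8 - 3 = -27/8)
U(s) = -27/8
V = 30 (V = 5*6 = 30)
((U(0)*3)*V)*(-15) - 8 = (-27/8*3*30)*(-15) - 8 = -81/8*30*(-15) - 8 = -1215/4*(-15) - 8 = 18225/4 - 8 = 18193/4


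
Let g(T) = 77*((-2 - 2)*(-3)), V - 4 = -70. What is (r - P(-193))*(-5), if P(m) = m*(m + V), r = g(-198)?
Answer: 245315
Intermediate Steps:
V = -66 (V = 4 - 70 = -66)
g(T) = 924 (g(T) = 77*(-4*(-3)) = 77*12 = 924)
r = 924
P(m) = m*(-66 + m) (P(m) = m*(m - 66) = m*(-66 + m))
(r - P(-193))*(-5) = (924 - (-193)*(-66 - 193))*(-5) = (924 - (-193)*(-259))*(-5) = (924 - 1*49987)*(-5) = (924 - 49987)*(-5) = -49063*(-5) = 245315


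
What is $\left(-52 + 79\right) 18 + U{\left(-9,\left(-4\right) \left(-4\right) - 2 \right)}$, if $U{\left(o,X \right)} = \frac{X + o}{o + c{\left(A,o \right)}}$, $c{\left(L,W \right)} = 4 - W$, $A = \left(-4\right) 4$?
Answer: $\frac{1949}{4} \approx 487.25$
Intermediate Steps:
$A = -16$
$U{\left(o,X \right)} = \frac{X}{4} + \frac{o}{4}$ ($U{\left(o,X \right)} = \frac{X + o}{o - \left(-4 + o\right)} = \frac{X + o}{4} = \left(X + o\right) \frac{1}{4} = \frac{X}{4} + \frac{o}{4}$)
$\left(-52 + 79\right) 18 + U{\left(-9,\left(-4\right) \left(-4\right) - 2 \right)} = \left(-52 + 79\right) 18 + \left(\frac{\left(-4\right) \left(-4\right) - 2}{4} + \frac{1}{4} \left(-9\right)\right) = 27 \cdot 18 - \left(\frac{9}{4} - \frac{16 - 2}{4}\right) = 486 + \left(\frac{1}{4} \cdot 14 - \frac{9}{4}\right) = 486 + \left(\frac{7}{2} - \frac{9}{4}\right) = 486 + \frac{5}{4} = \frac{1949}{4}$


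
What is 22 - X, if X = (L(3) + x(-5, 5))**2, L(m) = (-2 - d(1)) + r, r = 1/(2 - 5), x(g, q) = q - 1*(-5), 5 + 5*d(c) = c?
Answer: -11179/225 ≈ -49.684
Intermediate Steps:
d(c) = -1 + c/5
x(g, q) = 5 + q (x(g, q) = q + 5 = 5 + q)
r = -1/3 (r = 1/(-3) = -1/3 ≈ -0.33333)
L(m) = -23/15 (L(m) = (-2 - (-1 + (1/5)*1)) - 1/3 = (-2 - (-1 + 1/5)) - 1/3 = (-2 - 1*(-4/5)) - 1/3 = (-2 + 4/5) - 1/3 = -6/5 - 1/3 = -23/15)
X = 16129/225 (X = (-23/15 + (5 + 5))**2 = (-23/15 + 10)**2 = (127/15)**2 = 16129/225 ≈ 71.684)
22 - X = 22 - 1*16129/225 = 22 - 16129/225 = -11179/225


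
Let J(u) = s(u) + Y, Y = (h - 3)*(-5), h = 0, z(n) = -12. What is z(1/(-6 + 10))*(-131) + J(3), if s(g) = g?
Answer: 1590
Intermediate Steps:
Y = 15 (Y = (0 - 3)*(-5) = -3*(-5) = 15)
J(u) = 15 + u (J(u) = u + 15 = 15 + u)
z(1/(-6 + 10))*(-131) + J(3) = -12*(-131) + (15 + 3) = 1572 + 18 = 1590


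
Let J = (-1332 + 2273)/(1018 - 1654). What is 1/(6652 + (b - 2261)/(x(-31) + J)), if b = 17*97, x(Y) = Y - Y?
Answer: 941/6648764 ≈ 0.00014153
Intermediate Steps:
x(Y) = 0
b = 1649
J = -941/636 (J = 941/(-636) = 941*(-1/636) = -941/636 ≈ -1.4796)
1/(6652 + (b - 2261)/(x(-31) + J)) = 1/(6652 + (1649 - 2261)/(0 - 941/636)) = 1/(6652 - 612/(-941/636)) = 1/(6652 - 612*(-636/941)) = 1/(6652 + 389232/941) = 1/(6648764/941) = 941/6648764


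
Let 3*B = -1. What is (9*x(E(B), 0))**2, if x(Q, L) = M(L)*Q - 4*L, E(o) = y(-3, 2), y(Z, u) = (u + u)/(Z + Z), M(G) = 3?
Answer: 324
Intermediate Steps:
y(Z, u) = u/Z (y(Z, u) = (2*u)/((2*Z)) = (2*u)*(1/(2*Z)) = u/Z)
B = -1/3 (B = (1/3)*(-1) = -1/3 ≈ -0.33333)
E(o) = -2/3 (E(o) = 2/(-3) = 2*(-1/3) = -2/3)
x(Q, L) = -4*L + 3*Q (x(Q, L) = 3*Q - 4*L = -4*L + 3*Q)
(9*x(E(B), 0))**2 = (9*(-4*0 + 3*(-2/3)))**2 = (9*(0 - 2))**2 = (9*(-2))**2 = (-18)**2 = 324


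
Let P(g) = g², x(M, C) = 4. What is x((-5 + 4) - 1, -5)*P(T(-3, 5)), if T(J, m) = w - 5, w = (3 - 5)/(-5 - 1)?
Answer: 784/9 ≈ 87.111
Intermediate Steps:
w = ⅓ (w = -2/(-6) = -2*(-⅙) = ⅓ ≈ 0.33333)
T(J, m) = -14/3 (T(J, m) = ⅓ - 5 = -14/3)
x((-5 + 4) - 1, -5)*P(T(-3, 5)) = 4*(-14/3)² = 4*(196/9) = 784/9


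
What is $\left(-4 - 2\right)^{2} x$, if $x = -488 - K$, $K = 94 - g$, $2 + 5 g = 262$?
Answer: $-19080$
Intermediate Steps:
$g = 52$ ($g = - \frac{2}{5} + \frac{1}{5} \cdot 262 = - \frac{2}{5} + \frac{262}{5} = 52$)
$K = 42$ ($K = 94 - 52 = 42$)
$x = -530$ ($x = -488 - 42 = -530$)
$\left(-4 - 2\right)^{2} x = \left(-4 - 2\right)^{2} \left(-530\right) = \left(-6\right)^{2} \left(-530\right) = 36 \left(-530\right) = -19080$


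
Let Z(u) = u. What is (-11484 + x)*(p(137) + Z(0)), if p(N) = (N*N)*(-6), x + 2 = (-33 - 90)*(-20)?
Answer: 1016453964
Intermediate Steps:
x = 2458 (x = -2 + (-33 - 90)*(-20) = -2 - 123*(-20) = -2 + 2460 = 2458)
p(N) = -6*N² (p(N) = N²*(-6) = -6*N²)
(-11484 + x)*(p(137) + Z(0)) = (-11484 + 2458)*(-6*137² + 0) = -9026*(-6*18769 + 0) = -9026*(-112614 + 0) = -9026*(-112614) = 1016453964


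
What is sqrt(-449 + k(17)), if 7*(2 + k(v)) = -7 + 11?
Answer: I*sqrt(22071)/7 ≈ 21.223*I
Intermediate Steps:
k(v) = -10/7 (k(v) = -2 + (-7 + 11)/7 = -2 + (1/7)*4 = -2 + 4/7 = -10/7)
sqrt(-449 + k(17)) = sqrt(-449 - 10/7) = sqrt(-3153/7) = I*sqrt(22071)/7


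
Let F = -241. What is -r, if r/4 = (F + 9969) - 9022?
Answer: -2824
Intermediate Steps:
r = 2824 (r = 4*((-241 + 9969) - 9022) = 4*(9728 - 9022) = 4*706 = 2824)
-r = -1*2824 = -2824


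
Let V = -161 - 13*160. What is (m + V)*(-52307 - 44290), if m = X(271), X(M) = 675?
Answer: 151270902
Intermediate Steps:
m = 675
V = -2241 (V = -161 - 2080 = -2241)
(m + V)*(-52307 - 44290) = (675 - 2241)*(-52307 - 44290) = -1566*(-96597) = 151270902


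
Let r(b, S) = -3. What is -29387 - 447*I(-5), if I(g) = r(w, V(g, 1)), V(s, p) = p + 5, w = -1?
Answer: -28046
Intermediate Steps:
V(s, p) = 5 + p
I(g) = -3
-29387 - 447*I(-5) = -29387 - 447*(-3) = -29387 - 1*(-1341) = -29387 + 1341 = -28046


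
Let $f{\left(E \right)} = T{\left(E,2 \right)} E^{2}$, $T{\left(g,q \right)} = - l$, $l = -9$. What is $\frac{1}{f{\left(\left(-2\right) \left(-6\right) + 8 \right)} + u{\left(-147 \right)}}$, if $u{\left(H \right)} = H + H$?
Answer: $\frac{1}{3306} \approx 0.00030248$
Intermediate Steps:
$T{\left(g,q \right)} = 9$ ($T{\left(g,q \right)} = \left(-1\right) \left(-9\right) = 9$)
$f{\left(E \right)} = 9 E^{2}$
$u{\left(H \right)} = 2 H$
$\frac{1}{f{\left(\left(-2\right) \left(-6\right) + 8 \right)} + u{\left(-147 \right)}} = \frac{1}{9 \left(\left(-2\right) \left(-6\right) + 8\right)^{2} + 2 \left(-147\right)} = \frac{1}{9 \left(12 + 8\right)^{2} - 294} = \frac{1}{9 \cdot 20^{2} - 294} = \frac{1}{9 \cdot 400 - 294} = \frac{1}{3600 - 294} = \frac{1}{3306}$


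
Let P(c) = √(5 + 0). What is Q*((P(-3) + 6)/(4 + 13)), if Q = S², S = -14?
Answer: 1176/17 + 196*√5/17 ≈ 94.957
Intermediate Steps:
P(c) = √5
Q = 196 (Q = (-14)² = 196)
Q*((P(-3) + 6)/(4 + 13)) = 196*((√5 + 6)/(4 + 13)) = 196*((6 + √5)/17) = 196*((6 + √5)*(1/17)) = 196*(6/17 + √5/17) = 1176/17 + 196*√5/17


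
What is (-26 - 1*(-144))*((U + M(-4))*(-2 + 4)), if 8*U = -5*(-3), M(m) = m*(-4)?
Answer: 8437/2 ≈ 4218.5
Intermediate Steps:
M(m) = -4*m
U = 15/8 (U = (-5*(-3))/8 = (⅛)*15 = 15/8 ≈ 1.8750)
(-26 - 1*(-144))*((U + M(-4))*(-2 + 4)) = (-26 - 1*(-144))*((15/8 - 4*(-4))*(-2 + 4)) = (-26 + 144)*((15/8 + 16)*2) = 118*((143/8)*2) = 118*(143/4) = 8437/2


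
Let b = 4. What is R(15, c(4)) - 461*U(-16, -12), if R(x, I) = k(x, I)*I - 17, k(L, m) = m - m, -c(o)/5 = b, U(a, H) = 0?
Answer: -17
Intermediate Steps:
c(o) = -20 (c(o) = -5*4 = -20)
k(L, m) = 0
R(x, I) = -17 (R(x, I) = 0*I - 17 = 0 - 17 = -17)
R(15, c(4)) - 461*U(-16, -12) = -17 - 461*0 = -17 + 0 = -17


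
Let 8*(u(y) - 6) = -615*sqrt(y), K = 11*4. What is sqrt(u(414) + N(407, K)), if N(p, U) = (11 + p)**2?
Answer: sqrt(2795680 - 3690*sqrt(46))/4 ≈ 416.13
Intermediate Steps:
K = 44
u(y) = 6 - 615*sqrt(y)/8 (u(y) = 6 + (-615*sqrt(y))/8 = 6 - 615*sqrt(y)/8)
sqrt(u(414) + N(407, K)) = sqrt((6 - 1845*sqrt(46)/8) + (11 + 407)**2) = sqrt((6 - 1845*sqrt(46)/8) + 418**2) = sqrt((6 - 1845*sqrt(46)/8) + 174724) = sqrt(174730 - 1845*sqrt(46)/8)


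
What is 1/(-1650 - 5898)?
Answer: -1/7548 ≈ -0.00013249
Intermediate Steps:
1/(-1650 - 5898) = 1/(-7548) = -1/7548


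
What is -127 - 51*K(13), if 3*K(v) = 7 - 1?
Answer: -229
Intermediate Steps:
K(v) = 2 (K(v) = (7 - 1)/3 = (1/3)*6 = 2)
-127 - 51*K(13) = -127 - 51*2 = -127 - 102 = -229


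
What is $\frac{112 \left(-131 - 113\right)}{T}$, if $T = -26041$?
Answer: $\frac{27328}{26041} \approx 1.0494$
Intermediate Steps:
$\frac{112 \left(-131 - 113\right)}{T} = \frac{112 \left(-131 - 113\right)}{-26041} = 112 \left(-244\right) \left(- \frac{1}{26041}\right) = \left(-27328\right) \left(- \frac{1}{26041}\right) = \frac{27328}{26041}$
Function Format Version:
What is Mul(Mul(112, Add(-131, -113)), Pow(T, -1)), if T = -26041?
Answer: Rational(27328, 26041) ≈ 1.0494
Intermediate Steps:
Mul(Mul(112, Add(-131, -113)), Pow(T, -1)) = Mul(Mul(112, Add(-131, -113)), Pow(-26041, -1)) = Mul(Mul(112, -244), Rational(-1, 26041)) = Mul(-27328, Rational(-1, 26041)) = Rational(27328, 26041)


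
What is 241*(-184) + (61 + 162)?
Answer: -44121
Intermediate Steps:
241*(-184) + (61 + 162) = -44344 + 223 = -44121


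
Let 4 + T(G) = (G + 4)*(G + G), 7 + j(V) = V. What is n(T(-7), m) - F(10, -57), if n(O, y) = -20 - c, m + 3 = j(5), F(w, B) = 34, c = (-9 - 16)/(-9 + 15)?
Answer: -299/6 ≈ -49.833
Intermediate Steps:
j(V) = -7 + V
c = -25/6 ≈ -4.1667
m = -5 (m = -3 + (-7 + 5) = -3 - 2 = -5)
T(G) = -4 + 2*G*(4 + G) (T(G) = -4 + (G + 4)*(G + G) = -4 + (4 + G)*(2*G) = -4 + 2*G*(4 + G))
n(O, y) = -95/6 (n(O, y) = -20 - 1*(-25/6) = -20 + 25/6 = -95/6)
n(T(-7), m) - F(10, -57) = -95/6 - 1*34 = -95/6 - 34 = -299/6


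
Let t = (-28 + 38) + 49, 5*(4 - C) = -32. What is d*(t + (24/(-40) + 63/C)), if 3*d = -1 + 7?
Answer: 16759/130 ≈ 128.92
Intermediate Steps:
C = 52/5 (C = 4 - ⅕*(-32) = 4 + 32/5 = 52/5 ≈ 10.400)
t = 59 (t = 10 + 49 = 59)
d = 2 (d = (-1 + 7)/3 = (⅓)*6 = 2)
d*(t + (24/(-40) + 63/C)) = 2*(59 + (24/(-40) + 63/(52/5))) = 2*(59 + (24*(-1/40) + 63*(5/52))) = 2*(59 + (-⅗ + 315/52)) = 2*(59 + 1419/260) = 2*(16759/260) = 16759/130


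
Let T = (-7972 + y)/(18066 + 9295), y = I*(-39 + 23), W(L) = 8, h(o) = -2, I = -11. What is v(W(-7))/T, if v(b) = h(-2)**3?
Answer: 54722/1949 ≈ 28.077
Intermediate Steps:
y = 176 (y = -11*(-39 + 23) = -11*(-16) = 176)
v(b) = -8 (v(b) = (-2)**3 = -8)
T = -7796/27361 (T = (-7972 + 176)/(18066 + 9295) = -7796/27361 ≈ -0.28493)
v(W(-7))/T = -8/(-7796/27361) = -8*(-27361/7796) = 54722/1949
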